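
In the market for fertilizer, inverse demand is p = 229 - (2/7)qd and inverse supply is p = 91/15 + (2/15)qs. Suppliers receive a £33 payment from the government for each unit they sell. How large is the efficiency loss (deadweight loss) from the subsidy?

Deadweight loss = £1299.375

Pre-subsidy: 229 - (2/7)q = 91/15 + (2/15)q gives q* = 532 and p* = 77.
With the subsidy, sellers receive ps = pb + 33 for each unit, where pb is the price buyers pay.
On the curves, pb = 229 - (2/7)q and ps = 91/15 + (2/15)q; the wedge ps − pb = 33 gives 91/15 + (2/15)q − (229 - (2/7)q) = 33, so q' = 610.75.
Then pb = 229 − (2/7)·610.75 = 54.5 and ps = 91/15 + (2/15)·610.75 = 87.5.
The subsidy expands output by 610.75 − 532 = 78.75 past the efficient level; on those units the gap between marginal cost and willingness to pay runs from 0 up to 33.
DWL = ½ × 33 × 78.75 = 1299.375.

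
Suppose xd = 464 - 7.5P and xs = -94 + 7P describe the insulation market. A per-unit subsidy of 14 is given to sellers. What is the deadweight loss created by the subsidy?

Pre-subsidy: 464 - 7.5P = -94 + 7P gives P* = 1116/29, x* = 5086/29.
With the subsidy, sellers receive Ps = Pb + 14 for each unit, where Pb is the price buyers pay.
Supply in terms of Pb becomes xs = -94 + 7(Pb + 14) = 4 + 7Pb. Setting this equal to demand: 464 - 7.5Pb = 4 + 7Pb, so Pb = 920/29.
Sellers receive Ps = 920/29 + 14 = 1326/29; x' = 464 − 7.5·(920/29) = 6556/29.
The subsidy expands output by 6556/29 − 5086/29 = 1470/29 past the efficient level; on those units the gap between marginal cost and willingness to pay runs from 0 up to 14.
DWL = ½ × 14 × 1470/29 = 10290/29.

Deadweight loss = 10290/29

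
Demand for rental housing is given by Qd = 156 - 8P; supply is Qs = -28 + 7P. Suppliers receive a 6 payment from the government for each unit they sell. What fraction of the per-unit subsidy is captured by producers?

Pre-subsidy: 156 - 8P = -28 + 7P gives P* = 184/15, Q* = 868/15.
With the subsidy, sellers receive Ps = Pb + 6 for each unit, where Pb is the price buyers pay.
Supply in terms of Pb becomes Qs = -28 + 7(Pb + 6) = 14 + 7Pb. Setting this equal to demand: 156 - 8Pb = 14 + 7Pb, so Pb = 142/15.
Sellers receive Ps = 142/15 + 6 = 232/15; Q' = 156 − 8·(142/15) = 1204/15.
Buyers' price falls by P* − Pb = 184/15 − 142/15 = 2.8; sellers' price rises by Ps − P* = 232/15 − 184/15 = 3.2.
So producers capture 3.2/6 = 8/15 of each unit of subsidy.

Producer share = 8/15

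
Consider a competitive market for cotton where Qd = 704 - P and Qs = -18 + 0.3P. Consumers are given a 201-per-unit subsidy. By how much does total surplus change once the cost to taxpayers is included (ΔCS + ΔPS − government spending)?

Net change in total surplus = -121203/26

Pre-subsidy: 704 - P = -18 + 0.3P gives P* = 7220/13, Q* = 1932/13.
With the rebate, buyers effectively pay Pb = Ps − 201, where Ps is the price sellers receive.
Demand in terms of Ps becomes Qd = 704 − 1(Ps − 201) = 905 - Ps. Setting this equal to supply: 905 - Ps = -18 + 0.3Ps, so Ps = 710.
Buyers pay Pb = 710 − 201 = 509; Q' = -18 + 0.3·710 = 195.
ΔCS = ½(1932/13 + 195)(7220/13 − 509) = 2693601/338; ΔPS = ½(1932/13 + 195)(710 − 7220/13) = 4489335/169.
Government spending = 201 × 195 = 39195.
Net change = 2693601/338 + 4489335/169 − 39195 = -121203/26. The loss equals the DWL triangle ½·201·603/13.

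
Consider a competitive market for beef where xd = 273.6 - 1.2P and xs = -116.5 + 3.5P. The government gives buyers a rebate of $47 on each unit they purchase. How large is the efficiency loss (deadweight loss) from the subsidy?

Deadweight loss = $987

Pre-subsidy: 273.6 - 1.2P = -116.5 + 3.5P gives P* = 83, x* = 174.
With the rebate, buyers effectively pay Pb = Ps − 47, where Ps is the price sellers receive.
Demand in terms of Ps becomes xd = 273.6 − 1.2(Ps − 47) = 330 - 1.2Ps. Setting this equal to supply: 330 - 1.2Ps = -116.5 + 3.5Ps, so Ps = 95.
Buyers pay Pb = 95 − 47 = 48; x' = -116.5 + 3.5·95 = 216.
The subsidy expands output by 216 − 174 = 42 past the efficient level; on those units the gap between marginal cost and willingness to pay runs from 0 up to 47.
DWL = ½ × 47 × 42 = 987.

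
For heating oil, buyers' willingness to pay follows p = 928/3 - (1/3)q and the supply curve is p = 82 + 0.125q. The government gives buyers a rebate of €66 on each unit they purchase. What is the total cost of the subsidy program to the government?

Government cost = €42240

Pre-subsidy: 928/3 - (1/3)q = 82 + 0.125q gives q* = 496 and p* = 144.
With the rebate, buyers effectively pay pb = ps − 66, where ps is the price sellers receive.
On the curves, pb = 928/3 - (1/3)q and ps = 82 + 0.125q; the wedge ps − pb = 66 gives 82 + 0.125q − (928/3 - (1/3)q) = 66, so q' = 640.
Then pb = 928/3 − (1/3)·640 = 96 and ps = 82 + 0.125·640 = 162.
Government outlay = subsidy × quantity = 66 × 640 = 42240.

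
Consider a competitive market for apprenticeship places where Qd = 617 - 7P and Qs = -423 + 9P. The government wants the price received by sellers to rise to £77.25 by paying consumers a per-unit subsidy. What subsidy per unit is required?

At a seller price of 77.25, quantity supplied is -423 + 9·77.25 = 272.25.
Buyers absorb 272.25 only when they pay Pb with 617 − 7·Pb = 272.25, i.e. Pb = 49.25.
s = Ps − Pb = 77.25 − 49.25 = 28.

Required subsidy s = £28 per unit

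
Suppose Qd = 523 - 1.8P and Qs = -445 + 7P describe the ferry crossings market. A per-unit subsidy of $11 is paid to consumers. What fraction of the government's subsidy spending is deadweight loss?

DWL / government spending = 63/2726

Pre-subsidy: 523 - 1.8P = -445 + 7P gives P* = 110, Q* = 325.
With the rebate, buyers effectively pay Pb = Ps − 11, where Ps is the price sellers receive.
Demand in terms of Ps becomes Qd = 523 − 1.8(Ps − 11) = 542.8 - 1.8Ps. Setting this equal to supply: 542.8 - 1.8Ps = -445 + 7Ps, so Ps = 112.25.
Buyers pay Pb = 112.25 − 11 = 101.25; Q' = -445 + 7·112.25 = 340.75.
ΔCS = ½(325 + 340.75)(110 − 101.25) = 2912.65625; ΔPS = ½(325 + 340.75)(112.25 − 110) = 748.96875.
Government spending = 11 × 340.75 = 3748.25.
DWL = ½ × 11 × (340.75 − 325) = 86.625; fraction = 86.625 / 3748.25 = 63/2726.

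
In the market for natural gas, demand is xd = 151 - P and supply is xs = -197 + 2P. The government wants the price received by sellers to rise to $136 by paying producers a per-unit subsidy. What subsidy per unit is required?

Required subsidy s = $60 per unit

At a seller price of 136, quantity supplied is -197 + 2·136 = 75.
Buyers absorb 75 only when they pay Pb with 151 − 1·Pb = 75, i.e. Pb = 76.
s = Ps − Pb = 136 − 76 = 60.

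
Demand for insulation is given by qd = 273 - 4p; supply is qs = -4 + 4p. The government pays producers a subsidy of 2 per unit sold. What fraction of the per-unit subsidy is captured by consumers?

Consumer share = 0.5

Pre-subsidy: 273 - 4p = -4 + 4p gives p* = 34.625, q* = 134.5.
With the subsidy, sellers receive ps = pb + 2 for each unit, where pb is the price buyers pay.
Supply in terms of pb becomes qs = -4 + 4(pb + 2) = 4 + 4pb. Setting this equal to demand: 273 - 4pb = 4 + 4pb, so pb = 33.625.
Sellers receive ps = 33.625 + 2 = 35.625; q' = 273 − 4·33.625 = 138.5.
Buyers' price falls by p* − pb = 34.625 − 33.625 = 1; sellers' price rises by ps − p* = 35.625 − 34.625 = 1.
So consumers capture 1/2 = 0.5 of each unit of subsidy.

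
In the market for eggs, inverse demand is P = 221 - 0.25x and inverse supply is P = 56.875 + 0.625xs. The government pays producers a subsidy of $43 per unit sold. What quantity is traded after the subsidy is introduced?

Pre-subsidy: 221 - 0.25x = 56.875 + 0.625x gives x* = 1313/7 and P* = 4875/28.
With the subsidy, sellers receive Ps = Pb + 43 for each unit, where Pb is the price buyers pay.
On the curves, Pb = 221 - 0.25x and Ps = 56.875 + 0.625x; the wedge Ps − Pb = 43 gives 56.875 + 0.625x − (221 - 0.25x) = 43, so x' = 1657/7.
Then Pb = 221 − 0.25·(1657/7) = 4531/28 and Ps = 56.875 + 0.625·(1657/7) = 5735/28.

x' = 1657/7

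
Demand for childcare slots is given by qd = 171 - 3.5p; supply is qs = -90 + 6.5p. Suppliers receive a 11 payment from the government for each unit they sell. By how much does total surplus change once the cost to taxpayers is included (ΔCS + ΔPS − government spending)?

Net change in total surplus = -137.6375

Pre-subsidy: 171 - 3.5p = -90 + 6.5p gives p* = 26.1, q* = 79.65.
With the subsidy, sellers receive ps = pb + 11 for each unit, where pb is the price buyers pay.
Supply in terms of pb becomes qs = -90 + 6.5(pb + 11) = -18.5 + 6.5pb. Setting this equal to demand: 171 - 3.5pb = -18.5 + 6.5pb, so pb = 18.95.
Sellers receive ps = 18.95 + 11 = 29.95; q' = 171 − 3.5·18.95 = 104.675.
ΔCS = ½(79.65 + 104.675)(26.1 − 18.95) = 658.961875; ΔPS = ½(79.65 + 104.675)(29.95 − 26.1) = 354.825625.
Government spending = 11 × 104.675 = 1151.425.
Net change = 658.961875 + 354.825625 − 1151.425 = -137.6375. The loss equals the DWL triangle ½·11·25.025.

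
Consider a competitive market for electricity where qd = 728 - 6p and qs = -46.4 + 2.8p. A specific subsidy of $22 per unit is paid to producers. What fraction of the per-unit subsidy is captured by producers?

Producer share = 15/22

Pre-subsidy: 728 - 6p = -46.4 + 2.8p gives p* = 88, q* = 200.
With the subsidy, sellers receive ps = pb + 22 for each unit, where pb is the price buyers pay.
Supply in terms of pb becomes qs = -46.4 + 2.8(pb + 22) = 15.2 + 2.8pb. Setting this equal to demand: 728 - 6pb = 15.2 + 2.8pb, so pb = 81.
Sellers receive ps = 81 + 22 = 103; q' = 728 − 6·81 = 242.
Buyers' price falls by p* − pb = 88 − 81 = 7; sellers' price rises by ps − p* = 103 − 88 = 15.
So producers capture 15/22 = 15/22 of each unit of subsidy.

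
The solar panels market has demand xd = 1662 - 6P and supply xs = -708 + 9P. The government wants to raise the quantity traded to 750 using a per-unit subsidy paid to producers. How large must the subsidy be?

At x = 750, invert demand for the buyer price: Pb = (1662 − 750)/6 = 152; invert supply for the seller price: Ps = (750 − (-708))/9 = 162.
The subsidy must fill the gap: s = Ps − Pb = 162 − 152 = 10.

Required subsidy s = 10 per unit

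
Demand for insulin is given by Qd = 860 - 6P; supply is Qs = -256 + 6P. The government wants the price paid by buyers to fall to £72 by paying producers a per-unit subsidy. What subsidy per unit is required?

Required subsidy s = £42 per unit

At a buyer price of 72, quantity demanded is 860 − 6·72 = 428.
Sellers supply 428 only when they receive Ps with -256 + 6·Ps = 428, i.e. Ps = 114.
s = Ps − Pb = 114 − 72 = 42.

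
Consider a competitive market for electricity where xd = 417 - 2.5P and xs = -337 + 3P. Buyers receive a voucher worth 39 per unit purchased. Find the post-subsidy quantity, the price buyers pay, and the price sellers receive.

x' = 1402/11; buyers pay 1274/11; sellers receive 1703/11

Pre-subsidy: 417 - 2.5P = -337 + 3P gives P* = 1508/11, x* = 817/11.
With the rebate, buyers effectively pay Pb = Ps − 39, where Ps is the price sellers receive.
Demand in terms of Ps becomes xd = 417 − 2.5(Ps − 39) = 514.5 - 2.5Ps. Setting this equal to supply: 514.5 - 2.5Ps = -337 + 3Ps, so Ps = 1703/11.
Buyers pay Pb = 1703/11 − 39 = 1274/11; x' = -337 + 3·(1703/11) = 1402/11.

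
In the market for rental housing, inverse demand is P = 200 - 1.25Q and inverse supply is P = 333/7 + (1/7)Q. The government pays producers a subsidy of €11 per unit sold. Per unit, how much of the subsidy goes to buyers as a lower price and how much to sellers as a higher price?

Buyers gain 385/39 per unit; sellers gain 44/39 per unit

Pre-subsidy: 200 - 1.25Q = 333/7 + (1/7)Q gives Q* = 4268/39 and P* = 2465/39.
With the subsidy, sellers receive Ps = Pb + 11 for each unit, where Pb is the price buyers pay.
On the curves, Pb = 200 - 1.25Q and Ps = 333/7 + (1/7)Q; the wedge Ps − Pb = 11 gives 333/7 + (1/7)Q − (200 - 1.25Q) = 11, so Q' = 352/3.
Then Pb = 200 − 1.25·(352/3) = 160/3 and Ps = 333/7 + (1/7)·(352/3) = 193/3.
Buyers' price falls by P* − Pb = 2465/39 − 160/3 = 385/39; sellers' price rises by Ps − P* = 193/3 − 2465/39 = 44/39.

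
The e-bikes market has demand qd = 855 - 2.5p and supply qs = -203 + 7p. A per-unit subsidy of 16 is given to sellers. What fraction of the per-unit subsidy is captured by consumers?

Pre-subsidy: 855 - 2.5p = -203 + 7p gives p* = 2116/19, q* = 10955/19.
With the subsidy, sellers receive ps = pb + 16 for each unit, where pb is the price buyers pay.
Supply in terms of pb becomes qs = -203 + 7(pb + 16) = -91 + 7pb. Setting this equal to demand: 855 - 2.5pb = -91 + 7pb, so pb = 1892/19.
Sellers receive ps = 1892/19 + 16 = 2196/19; q' = 855 − 2.5·(1892/19) = 11515/19.
Buyers' price falls by p* − pb = 2116/19 − 1892/19 = 224/19; sellers' price rises by ps − p* = 2196/19 − 2116/19 = 80/19.
So consumers capture (224/19)/16 = 14/19 of each unit of subsidy.

Consumer share = 14/19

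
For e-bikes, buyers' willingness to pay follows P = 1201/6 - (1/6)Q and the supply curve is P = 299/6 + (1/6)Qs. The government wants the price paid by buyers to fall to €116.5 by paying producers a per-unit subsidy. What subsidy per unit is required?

Required subsidy s = €17 per unit

At a buyer price of 116.5, quantity demanded is 1201 − 6·116.5 = 502.
Sellers supply 502 only when they receive Ps = 299/6 + (1/6)·502 = 133.5.
s = Ps − Pb = 133.5 − 116.5 = 17.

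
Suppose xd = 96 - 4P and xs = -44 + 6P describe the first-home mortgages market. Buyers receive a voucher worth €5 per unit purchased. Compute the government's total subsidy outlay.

Pre-subsidy: 96 - 4P = -44 + 6P gives P* = 14, x* = 40.
With the rebate, buyers effectively pay Pb = Ps − 5, where Ps is the price sellers receive.
Demand in terms of Ps becomes xd = 96 − 4(Ps − 5) = 116 - 4Ps. Setting this equal to supply: 116 - 4Ps = -44 + 6Ps, so Ps = 16.
Buyers pay Pb = 16 − 5 = 11; x' = -44 + 6·16 = 52.
Government outlay = subsidy × quantity = 5 × 52 = 260.

Government cost = €260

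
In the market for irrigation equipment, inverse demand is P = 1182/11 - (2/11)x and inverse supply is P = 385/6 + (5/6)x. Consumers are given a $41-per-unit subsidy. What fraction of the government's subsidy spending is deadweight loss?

DWL / government spending = 1353/5563

Pre-subsidy: 1182/11 - (2/11)x = 385/6 + (5/6)x gives x* = 2857/67 and P* = 6680/67.
With the rebate, buyers effectively pay Pb = Ps − 41, where Ps is the price sellers receive.
On the curves, Pb = 1182/11 - (2/11)x and Ps = 385/6 + (5/6)x; the wedge Ps − Pb = 41 gives 385/6 + (5/6)x − (1182/11 - (2/11)x) = 41, so x' = 5563/67.
Then Pb = 1182/11 − (2/11)·(5563/67) = 6188/67 and Ps = 385/6 + (5/6)·(5563/67) = 8935/67.
ΔCS = ½(2857/67 + 5563/67)(6680/67 − 6188/67) = 2071320/4489; ΔPS = ½(2857/67 + 5563/67)(8935/67 − 6680/67) = 9493550/4489.
Government spending = 41 × 5563/67 = 228083/67.
DWL = ½ × 41 × (5563/67 − 2857/67) = 55473/67; fraction = (55473/67) / (228083/67) = 1353/5563.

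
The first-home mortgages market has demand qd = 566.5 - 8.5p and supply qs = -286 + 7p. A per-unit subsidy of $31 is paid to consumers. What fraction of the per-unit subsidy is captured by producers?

Producer share = 17/31

Pre-subsidy: 566.5 - 8.5p = -286 + 7p gives p* = 55, q* = 99.
With the rebate, buyers effectively pay pb = ps − 31, where ps is the price sellers receive.
Demand in terms of ps becomes qd = 566.5 − 8.5(ps − 31) = 830 - 8.5ps. Setting this equal to supply: 830 - 8.5ps = -286 + 7ps, so ps = 72.
Buyers pay pb = 72 − 31 = 41; q' = -286 + 7·72 = 218.
Buyers' price falls by p* − pb = 55 − 41 = 14; sellers' price rises by ps − p* = 72 − 55 = 17.
So producers capture 17/31 = 17/31 of each unit of subsidy.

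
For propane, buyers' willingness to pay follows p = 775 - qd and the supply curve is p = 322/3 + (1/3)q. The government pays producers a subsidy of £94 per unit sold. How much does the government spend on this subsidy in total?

Pre-subsidy: 775 - q = 322/3 + (1/3)q gives q* = 500.75 and p* = 274.25.
With the subsidy, sellers receive ps = pb + 94 for each unit, where pb is the price buyers pay.
On the curves, pb = 775 - q and ps = 322/3 + (1/3)q; the wedge ps − pb = 94 gives 322/3 + (1/3)q − (775 - q) = 94, so q' = 571.25.
Then pb = 775 − 1·571.25 = 203.75 and ps = 322/3 + (1/3)·571.25 = 297.75.
Government outlay = subsidy × quantity = 94 × 571.25 = 53697.5.

Government cost = £53697.5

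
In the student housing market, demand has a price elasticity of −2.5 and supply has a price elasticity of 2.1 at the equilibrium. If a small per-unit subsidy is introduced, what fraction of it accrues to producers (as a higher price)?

Producer share = 25/46

For a small subsidy around the equilibrium, the benefit split depends on the relative slopes, which at a point are proportional to the elasticities.
Buyer share = εs/(εs + |εd|) = 2.1/(2.1 + 2.5) = 21/46; seller share = |εd|/(εs + |εd|) = 25/46.
So producers capture 25/46 of the subsidy.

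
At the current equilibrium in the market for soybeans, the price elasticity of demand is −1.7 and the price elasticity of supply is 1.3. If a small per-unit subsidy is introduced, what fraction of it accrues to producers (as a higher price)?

Producer share = 17/30

For a small subsidy around the equilibrium, the benefit split depends on the relative slopes, which at a point are proportional to the elasticities.
Buyer share = εs/(εs + |εd|) = 1.3/(1.3 + 1.7) = 13/30; seller share = |εd|/(εs + |εd|) = 17/30.
So producers capture 17/30 of the subsidy.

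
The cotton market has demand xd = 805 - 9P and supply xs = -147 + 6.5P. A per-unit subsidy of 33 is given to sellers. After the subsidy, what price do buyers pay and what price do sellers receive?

Pre-subsidy: 805 - 9P = -147 + 6.5P gives P* = 1904/31, x* = 7819/31.
With the subsidy, sellers receive Ps = Pb + 33 for each unit, where Pb is the price buyers pay.
Supply in terms of Pb becomes xs = -147 + 6.5(Pb + 33) = 67.5 + 6.5Pb. Setting this equal to demand: 805 - 9Pb = 67.5 + 6.5Pb, so Pb = 1475/31.
Sellers receive Ps = 1475/31 + 33 = 2498/31; x' = 805 − 9·(1475/31) = 11680/31.

Buyers pay 1475/31; sellers receive 2498/31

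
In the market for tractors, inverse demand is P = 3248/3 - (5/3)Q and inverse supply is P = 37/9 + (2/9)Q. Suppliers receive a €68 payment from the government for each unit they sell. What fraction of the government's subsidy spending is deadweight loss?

DWL / government spending = 18/607

Pre-subsidy: 3248/3 - (5/3)Q = 37/9 + (2/9)Q gives Q* = 571 and P* = 131.
With the subsidy, sellers receive Ps = Pb + 68 for each unit, where Pb is the price buyers pay.
On the curves, Pb = 3248/3 - (5/3)Q and Ps = 37/9 + (2/9)Q; the wedge Ps − Pb = 68 gives 37/9 + (2/9)Q − (3248/3 - (5/3)Q) = 68, so Q' = 607.
Then Pb = 3248/3 − (5/3)·607 = 71 and Ps = 37/9 + (2/9)·607 = 139.
ΔCS = ½(571 + 607)(131 − 71) = 35340; ΔPS = ½(571 + 607)(139 − 131) = 4712.
Government spending = 68 × 607 = 41276.
DWL = ½ × 68 × (607 − 571) = 1224; fraction = 1224 / 41276 = 18/607.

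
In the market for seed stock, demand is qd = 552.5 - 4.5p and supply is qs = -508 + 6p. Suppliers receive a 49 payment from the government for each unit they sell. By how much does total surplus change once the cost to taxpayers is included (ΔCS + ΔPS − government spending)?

Pre-subsidy: 552.5 - 4.5p = -508 + 6p gives p* = 101, q* = 98.
With the subsidy, sellers receive ps = pb + 49 for each unit, where pb is the price buyers pay.
Supply in terms of pb becomes qs = -508 + 6(pb + 49) = -214 + 6pb. Setting this equal to demand: 552.5 - 4.5pb = -214 + 6pb, so pb = 73.
Sellers receive ps = 73 + 49 = 122; q' = 552.5 − 4.5·73 = 224.
ΔCS = ½(98 + 224)(101 − 73) = 4508; ΔPS = ½(98 + 224)(122 − 101) = 3381.
Government spending = 49 × 224 = 10976.
Net change = 4508 + 3381 − 10976 = -3087. The loss equals the DWL triangle ½·49·126.

Net change in total surplus = -3087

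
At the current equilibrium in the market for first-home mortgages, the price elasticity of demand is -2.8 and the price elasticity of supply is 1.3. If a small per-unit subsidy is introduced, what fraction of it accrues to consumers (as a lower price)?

For a small subsidy around the equilibrium, the benefit split depends on the relative slopes, which at a point are proportional to the elasticities.
Buyer share = εs/(εs + |εd|) = 1.3/(1.3 + 2.8) = 13/41; seller share = |εd|/(εs + |εd|) = 28/41.

Consumer share = 13/41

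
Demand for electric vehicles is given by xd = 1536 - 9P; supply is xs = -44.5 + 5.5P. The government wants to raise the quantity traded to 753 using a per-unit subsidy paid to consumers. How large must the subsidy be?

Required subsidy s = 58 per unit

At x = 753, invert demand for the buyer price: Pb = (1536 − 753)/9 = 87; invert supply for the seller price: Ps = (753 − (-44.5))/5.5 = 145.
The subsidy must fill the gap: s = Ps − Pb = 145 − 87 = 58.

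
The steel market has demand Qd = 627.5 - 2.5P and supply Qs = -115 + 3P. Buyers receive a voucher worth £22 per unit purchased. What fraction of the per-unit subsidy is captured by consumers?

Consumer share = 6/11

Pre-subsidy: 627.5 - 2.5P = -115 + 3P gives P* = 135, Q* = 290.
With the rebate, buyers effectively pay Pb = Ps − 22, where Ps is the price sellers receive.
Demand in terms of Ps becomes Qd = 627.5 − 2.5(Ps − 22) = 682.5 - 2.5Ps. Setting this equal to supply: 682.5 - 2.5Ps = -115 + 3Ps, so Ps = 145.
Buyers pay Pb = 145 − 22 = 123; Q' = -115 + 3·145 = 320.
Buyers' price falls by P* − Pb = 135 − 123 = 12; sellers' price rises by Ps − P* = 145 − 135 = 10.
So consumers capture 12/22 = 6/11 of each unit of subsidy.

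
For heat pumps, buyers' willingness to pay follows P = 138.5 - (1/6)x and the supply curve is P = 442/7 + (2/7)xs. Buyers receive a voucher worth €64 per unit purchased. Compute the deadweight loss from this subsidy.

Pre-subsidy: 138.5 - (1/6)x = 442/7 + (2/7)x gives x* = 3165/19 and P* = 2104/19.
With the rebate, buyers effectively pay Pb = Ps − 64, where Ps is the price sellers receive.
On the curves, Pb = 138.5 - (1/6)x and Ps = 442/7 + (2/7)x; the wedge Ps − Pb = 64 gives 442/7 + (2/7)x − (138.5 - (1/6)x) = 64, so x' = 5853/19.
Then Pb = 138.5 − (1/6)·(5853/19) = 1656/19 and Ps = 442/7 + (2/7)·(5853/19) = 2872/19.
The subsidy expands output by 5853/19 − 3165/19 = 2688/19 past the efficient level; on those units the gap between marginal cost and willingness to pay runs from 0 up to 64.
DWL = ½ × 64 × 2688/19 = 86016/19.

Deadweight loss = 86016/19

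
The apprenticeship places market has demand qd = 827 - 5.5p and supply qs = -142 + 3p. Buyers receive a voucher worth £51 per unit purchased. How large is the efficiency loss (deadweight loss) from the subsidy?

Pre-subsidy: 827 - 5.5p = -142 + 3p gives p* = 114, q* = 200.
With the rebate, buyers effectively pay pb = ps − 51, where ps is the price sellers receive.
Demand in terms of ps becomes qd = 827 − 5.5(ps − 51) = 1107.5 - 5.5ps. Setting this equal to supply: 1107.5 - 5.5ps = -142 + 3ps, so ps = 147.
Buyers pay pb = 147 − 51 = 96; q' = -142 + 3·147 = 299.
The subsidy expands output by 299 − 200 = 99 past the efficient level; on those units the gap between marginal cost and willingness to pay runs from 0 up to 51.
DWL = ½ × 51 × 99 = 2524.5.

Deadweight loss = £2524.5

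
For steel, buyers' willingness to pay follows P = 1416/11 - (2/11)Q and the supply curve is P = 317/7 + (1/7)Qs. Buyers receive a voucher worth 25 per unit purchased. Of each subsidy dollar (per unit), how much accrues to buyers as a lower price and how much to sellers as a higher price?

Pre-subsidy: 1416/11 - (2/11)Q = 317/7 + (1/7)Q gives Q* = 257 and P* = 82.
With the rebate, buyers effectively pay Pb = Ps − 25, where Ps is the price sellers receive.
On the curves, Pb = 1416/11 - (2/11)Q and Ps = 317/7 + (1/7)Q; the wedge Ps − Pb = 25 gives 317/7 + (1/7)Q − (1416/11 - (2/11)Q) = 25, so Q' = 334.
Then Pb = 1416/11 − (2/11)·334 = 68 and Ps = 317/7 + (1/7)·334 = 93.
Buyers' price falls by P* − Pb = 82 − 68 = 14; sellers' price rises by Ps − P* = 93 − 82 = 11.

Buyers gain 14 per unit; sellers gain 11 per unit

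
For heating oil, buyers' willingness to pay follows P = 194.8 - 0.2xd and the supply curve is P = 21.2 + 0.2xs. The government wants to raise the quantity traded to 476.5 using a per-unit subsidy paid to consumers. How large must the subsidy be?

At x = 476.5, from the demand curve buyers pay Pb = 194.8 − 0.2·476.5 = 99.5; from the supply curve sellers need Ps = 21.2 + 0.2·476.5 = 116.5.
The subsidy must fill the gap: s = Ps − Pb = 116.5 − 99.5 = 17.

Required subsidy s = 17 per unit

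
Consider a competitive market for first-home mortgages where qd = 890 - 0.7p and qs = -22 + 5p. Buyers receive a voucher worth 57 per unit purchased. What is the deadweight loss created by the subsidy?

Pre-subsidy: 890 - 0.7p = -22 + 5p gives p* = 160, q* = 778.
With the rebate, buyers effectively pay pb = ps − 57, where ps is the price sellers receive.
Demand in terms of ps becomes qd = 890 − 0.7(ps − 57) = 929.9 - 0.7ps. Setting this equal to supply: 929.9 - 0.7ps = -22 + 5ps, so ps = 167.
Buyers pay pb = 167 − 57 = 110; q' = -22 + 5·167 = 813.
The subsidy expands output by 813 − 778 = 35 past the efficient level; on those units the gap between marginal cost and willingness to pay runs from 0 up to 57.
DWL = ½ × 57 × 35 = 997.5.

Deadweight loss = 997.5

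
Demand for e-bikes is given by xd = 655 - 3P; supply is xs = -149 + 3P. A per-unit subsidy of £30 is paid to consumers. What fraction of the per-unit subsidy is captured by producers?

Pre-subsidy: 655 - 3P = -149 + 3P gives P* = 134, x* = 253.
With the rebate, buyers effectively pay Pb = Ps − 30, where Ps is the price sellers receive.
Demand in terms of Ps becomes xd = 655 − 3(Ps − 30) = 745 - 3Ps. Setting this equal to supply: 745 - 3Ps = -149 + 3Ps, so Ps = 149.
Buyers pay Pb = 149 − 30 = 119; x' = -149 + 3·149 = 298.
Buyers' price falls by P* − Pb = 134 − 119 = 15; sellers' price rises by Ps − P* = 149 − 134 = 15.
So producers capture 15/30 = 0.5 of each unit of subsidy.

Producer share = 0.5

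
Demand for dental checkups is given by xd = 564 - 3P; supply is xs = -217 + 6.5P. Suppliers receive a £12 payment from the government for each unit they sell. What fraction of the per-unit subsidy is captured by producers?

Producer share = 6/19

Pre-subsidy: 564 - 3P = -217 + 6.5P gives P* = 1562/19, x* = 6030/19.
With the subsidy, sellers receive Ps = Pb + 12 for each unit, where Pb is the price buyers pay.
Supply in terms of Pb becomes xs = -217 + 6.5(Pb + 12) = -139 + 6.5Pb. Setting this equal to demand: 564 - 3Pb = -139 + 6.5Pb, so Pb = 74.
Sellers receive Ps = 74 + 12 = 86; x' = 564 − 3·74 = 342.
Buyers' price falls by P* − Pb = 1562/19 − 74 = 156/19; sellers' price rises by Ps − P* = 86 − 1562/19 = 72/19.
So producers capture (72/19)/12 = 6/19 of each unit of subsidy.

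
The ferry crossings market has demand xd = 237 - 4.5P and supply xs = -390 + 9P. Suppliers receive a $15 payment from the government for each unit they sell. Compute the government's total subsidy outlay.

Government cost = $1095

Pre-subsidy: 237 - 4.5P = -390 + 9P gives P* = 418/9, x* = 28.
With the subsidy, sellers receive Ps = Pb + 15 for each unit, where Pb is the price buyers pay.
Supply in terms of Pb becomes xs = -390 + 9(Pb + 15) = -255 + 9Pb. Setting this equal to demand: 237 - 4.5Pb = -255 + 9Pb, so Pb = 328/9.
Sellers receive Ps = 328/9 + 15 = 463/9; x' = 237 − 4.5·(328/9) = 73.
Government outlay = subsidy × quantity = 15 × 73 = 1095.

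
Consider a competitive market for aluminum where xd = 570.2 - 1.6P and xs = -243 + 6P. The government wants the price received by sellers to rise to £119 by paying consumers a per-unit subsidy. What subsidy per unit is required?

At a seller price of 119, quantity supplied is -243 + 6·119 = 471.
Buyers absorb 471 only when they pay Pb with 570.2 − 1.6·Pb = 471, i.e. Pb = 62.
s = Ps − Pb = 119 − 62 = 57.

Required subsidy s = £57 per unit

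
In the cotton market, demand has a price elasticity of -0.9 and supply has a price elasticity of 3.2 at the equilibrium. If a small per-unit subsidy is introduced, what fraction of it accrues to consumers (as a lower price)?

For a small subsidy around the equilibrium, the benefit split depends on the relative slopes, which at a point are proportional to the elasticities.
Buyer share = εs/(εs + |εd|) = 3.2/(3.2 + 0.9) = 32/41; seller share = |εd|/(εs + |εd|) = 9/41.

Consumer share = 32/41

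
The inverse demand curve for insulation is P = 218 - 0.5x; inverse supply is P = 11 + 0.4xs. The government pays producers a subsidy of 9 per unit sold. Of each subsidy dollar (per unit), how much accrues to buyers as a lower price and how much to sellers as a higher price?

Pre-subsidy: 218 - 0.5x = 11 + 0.4x gives x* = 230 and P* = 103.
With the subsidy, sellers receive Ps = Pb + 9 for each unit, where Pb is the price buyers pay.
On the curves, Pb = 218 - 0.5x and Ps = 11 + 0.4x; the wedge Ps − Pb = 9 gives 11 + 0.4x − (218 - 0.5x) = 9, so x' = 240.
Then Pb = 218 − 0.5·240 = 98 and Ps = 11 + 0.4·240 = 107.
Buyers' price falls by P* − Pb = 103 − 98 = 5; sellers' price rises by Ps − P* = 107 − 103 = 4.

Buyers gain 5 per unit; sellers gain 4 per unit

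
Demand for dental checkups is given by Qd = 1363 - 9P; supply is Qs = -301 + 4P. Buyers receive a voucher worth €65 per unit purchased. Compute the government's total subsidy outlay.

Government cost = €25415

Pre-subsidy: 1363 - 9P = -301 + 4P gives P* = 128, Q* = 211.
With the rebate, buyers effectively pay Pb = Ps − 65, where Ps is the price sellers receive.
Demand in terms of Ps becomes Qd = 1363 − 9(Ps − 65) = 1948 - 9Ps. Setting this equal to supply: 1948 - 9Ps = -301 + 4Ps, so Ps = 173.
Buyers pay Pb = 173 − 65 = 108; Q' = -301 + 4·173 = 391.
Government outlay = subsidy × quantity = 65 × 391 = 25415.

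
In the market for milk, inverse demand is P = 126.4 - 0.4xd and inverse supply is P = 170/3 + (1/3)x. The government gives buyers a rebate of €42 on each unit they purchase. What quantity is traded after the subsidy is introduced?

Pre-subsidy: 126.4 - 0.4x = 170/3 + (1/3)x gives x* = 1046/11 and P* = 972/11.
With the rebate, buyers effectively pay Pb = Ps − 42, where Ps is the price sellers receive.
On the curves, Pb = 126.4 - 0.4x and Ps = 170/3 + (1/3)x; the wedge Ps − Pb = 42 gives 170/3 + (1/3)x − (126.4 - 0.4x) = 42, so x' = 1676/11.
Then Pb = 126.4 − 0.4·(1676/11) = 720/11 and Ps = 170/3 + (1/3)·(1676/11) = 1182/11.

x' = 1676/11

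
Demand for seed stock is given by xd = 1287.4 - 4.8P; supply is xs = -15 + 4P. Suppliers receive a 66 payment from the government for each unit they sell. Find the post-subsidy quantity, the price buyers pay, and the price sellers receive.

Pre-subsidy: 1287.4 - 4.8P = -15 + 4P gives P* = 148, x* = 577.
With the subsidy, sellers receive Ps = Pb + 66 for each unit, where Pb is the price buyers pay.
Supply in terms of Pb becomes xs = -15 + 4(Pb + 66) = 249 + 4Pb. Setting this equal to demand: 1287.4 - 4.8Pb = 249 + 4Pb, so Pb = 118.
Sellers receive Ps = 118 + 66 = 184; x' = 1287.4 − 4.8·118 = 721.

x' = 721; buyers pay 118; sellers receive 184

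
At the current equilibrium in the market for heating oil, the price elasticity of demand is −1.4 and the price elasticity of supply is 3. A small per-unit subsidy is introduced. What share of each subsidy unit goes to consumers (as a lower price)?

Consumer share = 15/22

For a small subsidy around the equilibrium, the benefit split depends on the relative slopes, which at a point are proportional to the elasticities.
Buyer share = εs/(εs + |εd|) = 3/(3 + 1.4) = 15/22; seller share = |εd|/(εs + |εd|) = 7/22.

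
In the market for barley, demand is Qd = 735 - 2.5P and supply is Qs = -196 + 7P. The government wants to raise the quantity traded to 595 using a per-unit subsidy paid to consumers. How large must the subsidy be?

Required subsidy s = 57 per unit

At Q = 595, invert demand for the buyer price: Pb = (735 − 595)/2.5 = 56; invert supply for the seller price: Ps = (595 − (-196))/7 = 113.
The subsidy must fill the gap: s = Ps − Pb = 113 − 56 = 57.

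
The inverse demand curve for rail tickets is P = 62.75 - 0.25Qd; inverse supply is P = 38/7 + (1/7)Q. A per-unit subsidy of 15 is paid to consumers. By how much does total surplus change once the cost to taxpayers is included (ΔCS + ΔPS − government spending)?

Pre-subsidy: 62.75 - 0.25Q = 38/7 + (1/7)Q gives Q* = 1605/11 and P* = 289/11.
With the rebate, buyers effectively pay Pb = Ps − 15, where Ps is the price sellers receive.
On the curves, Pb = 62.75 - 0.25Q and Ps = 38/7 + (1/7)Q; the wedge Ps − Pb = 15 gives 38/7 + (1/7)Q − (62.75 - 0.25Q) = 15, so Q' = 2025/11.
Then Pb = 62.75 − 0.25·(2025/11) = 184/11 and Ps = 38/7 + (1/7)·(2025/11) = 349/11.
ΔCS = ½(1605/11 + 2025/11)(289/11 − 184/11) = 1575; ΔPS = ½(1605/11 + 2025/11)(349/11 − 289/11) = 900.
Government spending = 15 × 2025/11 = 30375/11.
Net change = 1575 + 900 − 30375/11 = -3150/11. The loss equals the DWL triangle ½·15·420/11.

Net change in total surplus = -3150/11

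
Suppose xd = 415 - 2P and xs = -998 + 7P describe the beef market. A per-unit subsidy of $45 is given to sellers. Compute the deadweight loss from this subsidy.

Deadweight loss = $1575

Pre-subsidy: 415 - 2P = -998 + 7P gives P* = 157, x* = 101.
With the subsidy, sellers receive Ps = Pb + 45 for each unit, where Pb is the price buyers pay.
Supply in terms of Pb becomes xs = -998 + 7(Pb + 45) = -683 + 7Pb. Setting this equal to demand: 415 - 2Pb = -683 + 7Pb, so Pb = 122.
Sellers receive Ps = 122 + 45 = 167; x' = 415 − 2·122 = 171.
The subsidy expands output by 171 − 101 = 70 past the efficient level; on those units the gap between marginal cost and willingness to pay runs from 0 up to 45.
DWL = ½ × 45 × 70 = 1575.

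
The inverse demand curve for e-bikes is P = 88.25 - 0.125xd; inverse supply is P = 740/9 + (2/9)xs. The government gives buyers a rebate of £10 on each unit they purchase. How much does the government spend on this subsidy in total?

Pre-subsidy: 88.25 - 0.125x = 740/9 + (2/9)x gives x* = 17.36 and P* = 86.08.
With the rebate, buyers effectively pay Pb = Ps − 10, where Ps is the price sellers receive.
On the curves, Pb = 88.25 - 0.125x and Ps = 740/9 + (2/9)x; the wedge Ps − Pb = 10 gives 740/9 + (2/9)x − (88.25 - 0.125x) = 10, so x' = 46.16.
Then Pb = 88.25 − 0.125·46.16 = 82.48 and Ps = 740/9 + (2/9)·46.16 = 92.48.
Government outlay = subsidy × quantity = 10 × 46.16 = 461.6.

Government cost = £461.6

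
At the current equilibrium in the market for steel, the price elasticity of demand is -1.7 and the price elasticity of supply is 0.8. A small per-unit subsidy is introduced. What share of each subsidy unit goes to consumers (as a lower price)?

Consumer share = 0.32

For a small subsidy around the equilibrium, the benefit split depends on the relative slopes, which at a point are proportional to the elasticities.
Buyer share = εs/(εs + |εd|) = 0.8/(0.8 + 1.7) = 0.32; seller share = |εd|/(εs + |εd|) = 0.68.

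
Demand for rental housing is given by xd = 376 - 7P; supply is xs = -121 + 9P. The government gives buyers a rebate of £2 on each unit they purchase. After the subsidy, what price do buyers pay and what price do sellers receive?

Pre-subsidy: 376 - 7P = -121 + 9P gives P* = 31.0625, x* = 158.5625.
With the rebate, buyers effectively pay Pb = Ps − 2, where Ps is the price sellers receive.
Demand in terms of Ps becomes xd = 376 − 7(Ps − 2) = 390 - 7Ps. Setting this equal to supply: 390 - 7Ps = -121 + 9Ps, so Ps = 31.9375.
Buyers pay Pb = 31.9375 − 2 = 29.9375; x' = -121 + 9·31.9375 = 166.4375.

Buyers pay £29.9375; sellers receive £31.9375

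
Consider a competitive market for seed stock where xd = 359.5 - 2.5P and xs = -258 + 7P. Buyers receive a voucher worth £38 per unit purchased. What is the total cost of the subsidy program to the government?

Pre-subsidy: 359.5 - 2.5P = -258 + 7P gives P* = 65, x* = 197.
With the rebate, buyers effectively pay Pb = Ps − 38, where Ps is the price sellers receive.
Demand in terms of Ps becomes xd = 359.5 − 2.5(Ps − 38) = 454.5 - 2.5Ps. Setting this equal to supply: 454.5 - 2.5Ps = -258 + 7Ps, so Ps = 75.
Buyers pay Pb = 75 − 38 = 37; x' = -258 + 7·75 = 267.
Government outlay = subsidy × quantity = 38 × 267 = 10146.

Government cost = £10146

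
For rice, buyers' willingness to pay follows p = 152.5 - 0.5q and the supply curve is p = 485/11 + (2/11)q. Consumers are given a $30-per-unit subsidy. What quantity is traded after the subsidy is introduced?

q' = 203

Pre-subsidy: 152.5 - 0.5q = 485/11 + (2/11)q gives q* = 159 and p* = 73.
With the rebate, buyers effectively pay pb = ps − 30, where ps is the price sellers receive.
On the curves, pb = 152.5 - 0.5q and ps = 485/11 + (2/11)q; the wedge ps − pb = 30 gives 485/11 + (2/11)q − (152.5 - 0.5q) = 30, so q' = 203.
Then pb = 152.5 − 0.5·203 = 51 and ps = 485/11 + (2/11)·203 = 81.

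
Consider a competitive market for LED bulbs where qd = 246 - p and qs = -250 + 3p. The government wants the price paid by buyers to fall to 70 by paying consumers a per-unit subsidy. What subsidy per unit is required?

At a buyer price of 70, quantity demanded is 246 − 1·70 = 176.
Sellers supply 176 only when they receive ps with -250 + 3·ps = 176, i.e. ps = 142.
s = ps − pb = 142 − 70 = 72.

Required subsidy s = 72 per unit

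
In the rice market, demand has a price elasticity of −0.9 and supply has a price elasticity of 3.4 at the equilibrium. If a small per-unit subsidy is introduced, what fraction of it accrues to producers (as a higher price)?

For a small subsidy around the equilibrium, the benefit split depends on the relative slopes, which at a point are proportional to the elasticities.
Buyer share = εs/(εs + |εd|) = 3.4/(3.4 + 0.9) = 34/43; seller share = |εd|/(εs + |εd|) = 9/43.
So producers capture 9/43 of the subsidy.

Producer share = 9/43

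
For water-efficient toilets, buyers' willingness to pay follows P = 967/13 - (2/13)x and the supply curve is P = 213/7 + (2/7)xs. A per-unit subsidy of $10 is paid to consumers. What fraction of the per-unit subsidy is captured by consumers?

Consumer share = 0.35

Pre-subsidy: 967/13 - (2/13)x = 213/7 + (2/7)x gives x* = 100 and P* = 59.
With the rebate, buyers effectively pay Pb = Ps − 10, where Ps is the price sellers receive.
On the curves, Pb = 967/13 - (2/13)x and Ps = 213/7 + (2/7)x; the wedge Ps − Pb = 10 gives 213/7 + (2/7)x − (967/13 - (2/13)x) = 10, so x' = 122.75.
Then Pb = 967/13 − (2/13)·122.75 = 55.5 and Ps = 213/7 + (2/7)·122.75 = 65.5.
Buyers' price falls by P* − Pb = 59 − 55.5 = 3.5; sellers' price rises by Ps − P* = 65.5 − 59 = 6.5.
So consumers capture 3.5/10 = 0.35 of each unit of subsidy.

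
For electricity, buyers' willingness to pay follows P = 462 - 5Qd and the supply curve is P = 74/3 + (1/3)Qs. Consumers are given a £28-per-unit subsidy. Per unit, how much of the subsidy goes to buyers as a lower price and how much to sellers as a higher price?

Buyers gain £26.25 per unit; sellers gain £1.75 per unit

Pre-subsidy: 462 - 5Q = 74/3 + (1/3)Q gives Q* = 82 and P* = 52.
With the rebate, buyers effectively pay Pb = Ps − 28, where Ps is the price sellers receive.
On the curves, Pb = 462 - 5Q and Ps = 74/3 + (1/3)Q; the wedge Ps − Pb = 28 gives 74/3 + (1/3)Q − (462 - 5Q) = 28, so Q' = 87.25.
Then Pb = 462 − 5·87.25 = 25.75 and Ps = 74/3 + (1/3)·87.25 = 53.75.
Buyers' price falls by P* − Pb = 52 − 25.75 = 26.25; sellers' price rises by Ps − P* = 53.75 − 52 = 1.75.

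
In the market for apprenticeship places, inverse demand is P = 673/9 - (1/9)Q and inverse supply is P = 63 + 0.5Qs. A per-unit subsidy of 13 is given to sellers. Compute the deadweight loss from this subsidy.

Pre-subsidy: 673/9 - (1/9)Q = 63 + 0.5Q gives Q* = 212/11 and P* = 799/11.
With the subsidy, sellers receive Ps = Pb + 13 for each unit, where Pb is the price buyers pay.
On the curves, Pb = 673/9 - (1/9)Q and Ps = 63 + 0.5Q; the wedge Ps − Pb = 13 gives 63 + 0.5Q − (673/9 - (1/9)Q) = 13, so Q' = 446/11.
Then Pb = 673/9 − (1/9)·(446/11) = 773/11 and Ps = 63 + 0.5·(446/11) = 916/11.
The subsidy expands output by 446/11 − 212/11 = 234/11 past the efficient level; on those units the gap between marginal cost and willingness to pay runs from 0 up to 13.
DWL = ½ × 13 × 234/11 = 1521/11.

Deadweight loss = 1521/11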